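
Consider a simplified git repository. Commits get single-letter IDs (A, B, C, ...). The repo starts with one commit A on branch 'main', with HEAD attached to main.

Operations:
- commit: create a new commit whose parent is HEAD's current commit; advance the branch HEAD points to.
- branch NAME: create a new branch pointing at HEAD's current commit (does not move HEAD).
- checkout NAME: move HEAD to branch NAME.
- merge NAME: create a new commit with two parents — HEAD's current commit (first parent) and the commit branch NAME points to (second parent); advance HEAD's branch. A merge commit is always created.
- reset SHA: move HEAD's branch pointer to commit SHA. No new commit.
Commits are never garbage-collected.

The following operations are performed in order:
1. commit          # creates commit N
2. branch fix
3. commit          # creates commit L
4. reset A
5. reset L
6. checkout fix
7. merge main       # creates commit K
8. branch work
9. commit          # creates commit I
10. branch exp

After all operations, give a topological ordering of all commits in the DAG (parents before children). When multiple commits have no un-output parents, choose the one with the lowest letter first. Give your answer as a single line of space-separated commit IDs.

After op 1 (commit): HEAD=main@N [main=N]
After op 2 (branch): HEAD=main@N [fix=N main=N]
After op 3 (commit): HEAD=main@L [fix=N main=L]
After op 4 (reset): HEAD=main@A [fix=N main=A]
After op 5 (reset): HEAD=main@L [fix=N main=L]
After op 6 (checkout): HEAD=fix@N [fix=N main=L]
After op 7 (merge): HEAD=fix@K [fix=K main=L]
After op 8 (branch): HEAD=fix@K [fix=K main=L work=K]
After op 9 (commit): HEAD=fix@I [fix=I main=L work=K]
After op 10 (branch): HEAD=fix@I [exp=I fix=I main=L work=K]
commit A: parents=[]
commit I: parents=['K']
commit K: parents=['N', 'L']
commit L: parents=['N']
commit N: parents=['A']

Answer: A N L K I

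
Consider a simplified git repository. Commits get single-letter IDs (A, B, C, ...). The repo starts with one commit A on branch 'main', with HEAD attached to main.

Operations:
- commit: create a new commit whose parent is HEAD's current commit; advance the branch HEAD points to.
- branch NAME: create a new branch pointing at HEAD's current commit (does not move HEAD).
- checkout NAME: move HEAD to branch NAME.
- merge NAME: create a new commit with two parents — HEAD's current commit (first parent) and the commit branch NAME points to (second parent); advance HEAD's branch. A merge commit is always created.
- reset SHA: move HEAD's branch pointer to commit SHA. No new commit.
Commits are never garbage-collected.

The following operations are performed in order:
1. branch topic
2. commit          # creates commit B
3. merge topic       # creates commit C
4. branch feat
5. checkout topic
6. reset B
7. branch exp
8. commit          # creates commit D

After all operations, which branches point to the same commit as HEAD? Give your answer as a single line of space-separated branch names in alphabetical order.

After op 1 (branch): HEAD=main@A [main=A topic=A]
After op 2 (commit): HEAD=main@B [main=B topic=A]
After op 3 (merge): HEAD=main@C [main=C topic=A]
After op 4 (branch): HEAD=main@C [feat=C main=C topic=A]
After op 5 (checkout): HEAD=topic@A [feat=C main=C topic=A]
After op 6 (reset): HEAD=topic@B [feat=C main=C topic=B]
After op 7 (branch): HEAD=topic@B [exp=B feat=C main=C topic=B]
After op 8 (commit): HEAD=topic@D [exp=B feat=C main=C topic=D]

Answer: topic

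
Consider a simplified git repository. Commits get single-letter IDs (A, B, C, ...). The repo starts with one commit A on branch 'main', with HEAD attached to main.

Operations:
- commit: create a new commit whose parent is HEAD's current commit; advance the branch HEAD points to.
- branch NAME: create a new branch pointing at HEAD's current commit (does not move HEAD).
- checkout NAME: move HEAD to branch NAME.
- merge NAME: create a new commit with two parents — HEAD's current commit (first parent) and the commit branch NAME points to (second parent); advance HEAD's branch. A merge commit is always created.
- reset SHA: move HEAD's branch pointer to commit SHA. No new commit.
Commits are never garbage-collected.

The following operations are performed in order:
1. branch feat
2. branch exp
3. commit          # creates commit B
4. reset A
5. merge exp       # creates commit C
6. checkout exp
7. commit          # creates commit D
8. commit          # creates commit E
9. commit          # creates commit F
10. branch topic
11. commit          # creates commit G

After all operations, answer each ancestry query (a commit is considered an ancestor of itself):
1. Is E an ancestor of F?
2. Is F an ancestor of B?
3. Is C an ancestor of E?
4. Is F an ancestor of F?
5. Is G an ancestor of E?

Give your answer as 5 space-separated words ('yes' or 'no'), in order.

Answer: yes no no yes no

Derivation:
After op 1 (branch): HEAD=main@A [feat=A main=A]
After op 2 (branch): HEAD=main@A [exp=A feat=A main=A]
After op 3 (commit): HEAD=main@B [exp=A feat=A main=B]
After op 4 (reset): HEAD=main@A [exp=A feat=A main=A]
After op 5 (merge): HEAD=main@C [exp=A feat=A main=C]
After op 6 (checkout): HEAD=exp@A [exp=A feat=A main=C]
After op 7 (commit): HEAD=exp@D [exp=D feat=A main=C]
After op 8 (commit): HEAD=exp@E [exp=E feat=A main=C]
After op 9 (commit): HEAD=exp@F [exp=F feat=A main=C]
After op 10 (branch): HEAD=exp@F [exp=F feat=A main=C topic=F]
After op 11 (commit): HEAD=exp@G [exp=G feat=A main=C topic=F]
ancestors(F) = {A,D,E,F}; E in? yes
ancestors(B) = {A,B}; F in? no
ancestors(E) = {A,D,E}; C in? no
ancestors(F) = {A,D,E,F}; F in? yes
ancestors(E) = {A,D,E}; G in? no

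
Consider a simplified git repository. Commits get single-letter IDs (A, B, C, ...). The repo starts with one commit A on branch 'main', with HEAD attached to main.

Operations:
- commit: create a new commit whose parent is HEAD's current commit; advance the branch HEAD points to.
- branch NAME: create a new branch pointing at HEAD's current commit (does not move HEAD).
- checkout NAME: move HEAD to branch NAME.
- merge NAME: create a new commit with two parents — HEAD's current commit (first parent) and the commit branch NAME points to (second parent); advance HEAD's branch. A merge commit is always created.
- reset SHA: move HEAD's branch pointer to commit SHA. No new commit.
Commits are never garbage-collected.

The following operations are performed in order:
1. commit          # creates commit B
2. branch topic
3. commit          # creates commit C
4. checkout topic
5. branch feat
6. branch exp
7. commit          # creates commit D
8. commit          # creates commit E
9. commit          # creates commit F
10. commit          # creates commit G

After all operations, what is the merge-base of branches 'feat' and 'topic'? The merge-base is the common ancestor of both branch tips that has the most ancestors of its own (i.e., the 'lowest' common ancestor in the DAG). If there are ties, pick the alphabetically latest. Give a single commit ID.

After op 1 (commit): HEAD=main@B [main=B]
After op 2 (branch): HEAD=main@B [main=B topic=B]
After op 3 (commit): HEAD=main@C [main=C topic=B]
After op 4 (checkout): HEAD=topic@B [main=C topic=B]
After op 5 (branch): HEAD=topic@B [feat=B main=C topic=B]
After op 6 (branch): HEAD=topic@B [exp=B feat=B main=C topic=B]
After op 7 (commit): HEAD=topic@D [exp=B feat=B main=C topic=D]
After op 8 (commit): HEAD=topic@E [exp=B feat=B main=C topic=E]
After op 9 (commit): HEAD=topic@F [exp=B feat=B main=C topic=F]
After op 10 (commit): HEAD=topic@G [exp=B feat=B main=C topic=G]
ancestors(feat=B): ['A', 'B']
ancestors(topic=G): ['A', 'B', 'D', 'E', 'F', 'G']
common: ['A', 'B']

Answer: B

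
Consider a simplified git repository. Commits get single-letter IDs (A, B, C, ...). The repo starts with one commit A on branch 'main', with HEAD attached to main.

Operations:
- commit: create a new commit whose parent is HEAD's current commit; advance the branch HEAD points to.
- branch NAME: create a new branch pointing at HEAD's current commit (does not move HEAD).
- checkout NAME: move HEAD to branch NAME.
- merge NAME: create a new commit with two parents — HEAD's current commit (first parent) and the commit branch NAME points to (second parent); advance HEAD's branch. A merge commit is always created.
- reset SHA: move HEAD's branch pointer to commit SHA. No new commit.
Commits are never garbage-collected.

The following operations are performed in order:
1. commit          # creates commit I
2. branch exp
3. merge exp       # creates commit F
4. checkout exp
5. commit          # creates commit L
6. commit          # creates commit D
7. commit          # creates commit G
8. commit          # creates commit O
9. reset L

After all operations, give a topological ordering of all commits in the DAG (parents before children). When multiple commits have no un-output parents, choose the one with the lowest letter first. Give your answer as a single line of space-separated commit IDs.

After op 1 (commit): HEAD=main@I [main=I]
After op 2 (branch): HEAD=main@I [exp=I main=I]
After op 3 (merge): HEAD=main@F [exp=I main=F]
After op 4 (checkout): HEAD=exp@I [exp=I main=F]
After op 5 (commit): HEAD=exp@L [exp=L main=F]
After op 6 (commit): HEAD=exp@D [exp=D main=F]
After op 7 (commit): HEAD=exp@G [exp=G main=F]
After op 8 (commit): HEAD=exp@O [exp=O main=F]
After op 9 (reset): HEAD=exp@L [exp=L main=F]
commit A: parents=[]
commit D: parents=['L']
commit F: parents=['I', 'I']
commit G: parents=['D']
commit I: parents=['A']
commit L: parents=['I']
commit O: parents=['G']

Answer: A I F L D G O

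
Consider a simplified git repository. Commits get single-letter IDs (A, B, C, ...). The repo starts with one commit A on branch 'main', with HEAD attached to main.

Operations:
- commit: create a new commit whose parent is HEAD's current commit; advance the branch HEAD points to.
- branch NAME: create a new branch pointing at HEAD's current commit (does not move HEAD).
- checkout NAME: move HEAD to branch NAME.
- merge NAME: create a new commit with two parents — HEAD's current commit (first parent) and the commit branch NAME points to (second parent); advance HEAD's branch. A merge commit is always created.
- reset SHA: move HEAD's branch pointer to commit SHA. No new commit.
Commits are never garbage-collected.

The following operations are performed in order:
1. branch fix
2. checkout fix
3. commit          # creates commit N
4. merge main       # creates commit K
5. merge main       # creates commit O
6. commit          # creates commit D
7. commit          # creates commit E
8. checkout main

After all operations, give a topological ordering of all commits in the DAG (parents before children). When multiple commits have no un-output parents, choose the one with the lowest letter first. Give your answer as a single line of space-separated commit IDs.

Answer: A N K O D E

Derivation:
After op 1 (branch): HEAD=main@A [fix=A main=A]
After op 2 (checkout): HEAD=fix@A [fix=A main=A]
After op 3 (commit): HEAD=fix@N [fix=N main=A]
After op 4 (merge): HEAD=fix@K [fix=K main=A]
After op 5 (merge): HEAD=fix@O [fix=O main=A]
After op 6 (commit): HEAD=fix@D [fix=D main=A]
After op 7 (commit): HEAD=fix@E [fix=E main=A]
After op 8 (checkout): HEAD=main@A [fix=E main=A]
commit A: parents=[]
commit D: parents=['O']
commit E: parents=['D']
commit K: parents=['N', 'A']
commit N: parents=['A']
commit O: parents=['K', 'A']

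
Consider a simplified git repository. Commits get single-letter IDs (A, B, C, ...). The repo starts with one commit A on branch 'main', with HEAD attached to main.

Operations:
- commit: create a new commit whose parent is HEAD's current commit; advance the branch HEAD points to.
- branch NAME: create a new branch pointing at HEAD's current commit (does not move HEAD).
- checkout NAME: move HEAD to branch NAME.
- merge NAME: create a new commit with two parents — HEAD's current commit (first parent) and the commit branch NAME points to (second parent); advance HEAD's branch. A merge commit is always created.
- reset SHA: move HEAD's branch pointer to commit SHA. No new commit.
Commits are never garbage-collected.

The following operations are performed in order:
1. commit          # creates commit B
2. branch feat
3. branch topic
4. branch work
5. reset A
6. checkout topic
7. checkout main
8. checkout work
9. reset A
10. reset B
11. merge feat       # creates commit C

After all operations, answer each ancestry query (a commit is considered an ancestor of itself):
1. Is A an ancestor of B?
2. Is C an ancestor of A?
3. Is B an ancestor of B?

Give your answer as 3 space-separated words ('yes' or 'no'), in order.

Answer: yes no yes

Derivation:
After op 1 (commit): HEAD=main@B [main=B]
After op 2 (branch): HEAD=main@B [feat=B main=B]
After op 3 (branch): HEAD=main@B [feat=B main=B topic=B]
After op 4 (branch): HEAD=main@B [feat=B main=B topic=B work=B]
After op 5 (reset): HEAD=main@A [feat=B main=A topic=B work=B]
After op 6 (checkout): HEAD=topic@B [feat=B main=A topic=B work=B]
After op 7 (checkout): HEAD=main@A [feat=B main=A topic=B work=B]
After op 8 (checkout): HEAD=work@B [feat=B main=A topic=B work=B]
After op 9 (reset): HEAD=work@A [feat=B main=A topic=B work=A]
After op 10 (reset): HEAD=work@B [feat=B main=A topic=B work=B]
After op 11 (merge): HEAD=work@C [feat=B main=A topic=B work=C]
ancestors(B) = {A,B}; A in? yes
ancestors(A) = {A}; C in? no
ancestors(B) = {A,B}; B in? yes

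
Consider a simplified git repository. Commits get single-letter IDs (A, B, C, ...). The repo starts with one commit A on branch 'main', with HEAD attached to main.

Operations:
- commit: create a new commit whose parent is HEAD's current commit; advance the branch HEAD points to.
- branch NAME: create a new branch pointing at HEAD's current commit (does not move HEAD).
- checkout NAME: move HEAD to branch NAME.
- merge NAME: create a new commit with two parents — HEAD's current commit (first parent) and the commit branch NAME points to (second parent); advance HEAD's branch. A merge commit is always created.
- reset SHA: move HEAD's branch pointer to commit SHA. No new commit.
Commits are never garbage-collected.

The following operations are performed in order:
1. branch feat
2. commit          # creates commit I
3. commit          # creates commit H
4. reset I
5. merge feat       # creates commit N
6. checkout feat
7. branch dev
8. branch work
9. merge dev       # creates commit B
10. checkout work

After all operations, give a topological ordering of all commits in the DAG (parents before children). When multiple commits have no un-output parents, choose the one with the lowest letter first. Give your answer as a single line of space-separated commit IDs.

Answer: A B I H N

Derivation:
After op 1 (branch): HEAD=main@A [feat=A main=A]
After op 2 (commit): HEAD=main@I [feat=A main=I]
After op 3 (commit): HEAD=main@H [feat=A main=H]
After op 4 (reset): HEAD=main@I [feat=A main=I]
After op 5 (merge): HEAD=main@N [feat=A main=N]
After op 6 (checkout): HEAD=feat@A [feat=A main=N]
After op 7 (branch): HEAD=feat@A [dev=A feat=A main=N]
After op 8 (branch): HEAD=feat@A [dev=A feat=A main=N work=A]
After op 9 (merge): HEAD=feat@B [dev=A feat=B main=N work=A]
After op 10 (checkout): HEAD=work@A [dev=A feat=B main=N work=A]
commit A: parents=[]
commit B: parents=['A', 'A']
commit H: parents=['I']
commit I: parents=['A']
commit N: parents=['I', 'A']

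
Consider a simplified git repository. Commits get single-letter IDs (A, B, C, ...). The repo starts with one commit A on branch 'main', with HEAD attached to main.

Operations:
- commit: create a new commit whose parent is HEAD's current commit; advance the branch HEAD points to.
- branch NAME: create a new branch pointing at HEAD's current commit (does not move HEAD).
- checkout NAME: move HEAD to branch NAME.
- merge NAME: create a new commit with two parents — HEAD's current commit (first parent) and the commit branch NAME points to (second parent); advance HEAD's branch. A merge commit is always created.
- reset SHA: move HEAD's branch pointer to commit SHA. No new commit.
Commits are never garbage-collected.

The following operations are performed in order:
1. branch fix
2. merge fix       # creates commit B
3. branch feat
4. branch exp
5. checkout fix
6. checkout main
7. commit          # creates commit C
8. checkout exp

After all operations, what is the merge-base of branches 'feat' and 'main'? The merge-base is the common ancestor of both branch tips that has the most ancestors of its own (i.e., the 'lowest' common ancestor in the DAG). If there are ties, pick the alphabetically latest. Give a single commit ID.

Answer: B

Derivation:
After op 1 (branch): HEAD=main@A [fix=A main=A]
After op 2 (merge): HEAD=main@B [fix=A main=B]
After op 3 (branch): HEAD=main@B [feat=B fix=A main=B]
After op 4 (branch): HEAD=main@B [exp=B feat=B fix=A main=B]
After op 5 (checkout): HEAD=fix@A [exp=B feat=B fix=A main=B]
After op 6 (checkout): HEAD=main@B [exp=B feat=B fix=A main=B]
After op 7 (commit): HEAD=main@C [exp=B feat=B fix=A main=C]
After op 8 (checkout): HEAD=exp@B [exp=B feat=B fix=A main=C]
ancestors(feat=B): ['A', 'B']
ancestors(main=C): ['A', 'B', 'C']
common: ['A', 'B']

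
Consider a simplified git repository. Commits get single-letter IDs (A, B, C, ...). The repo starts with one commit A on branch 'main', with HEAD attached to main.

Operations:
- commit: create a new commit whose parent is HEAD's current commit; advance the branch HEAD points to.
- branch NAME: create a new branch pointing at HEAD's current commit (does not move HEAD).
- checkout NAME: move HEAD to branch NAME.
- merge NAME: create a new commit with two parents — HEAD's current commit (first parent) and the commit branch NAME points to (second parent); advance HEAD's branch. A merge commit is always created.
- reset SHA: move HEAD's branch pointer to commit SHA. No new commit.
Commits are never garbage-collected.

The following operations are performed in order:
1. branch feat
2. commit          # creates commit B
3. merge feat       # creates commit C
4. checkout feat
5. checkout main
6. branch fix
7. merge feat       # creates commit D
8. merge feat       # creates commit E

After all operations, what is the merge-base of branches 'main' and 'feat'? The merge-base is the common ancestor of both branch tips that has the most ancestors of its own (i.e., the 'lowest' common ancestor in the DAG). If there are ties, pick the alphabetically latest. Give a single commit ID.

After op 1 (branch): HEAD=main@A [feat=A main=A]
After op 2 (commit): HEAD=main@B [feat=A main=B]
After op 3 (merge): HEAD=main@C [feat=A main=C]
After op 4 (checkout): HEAD=feat@A [feat=A main=C]
After op 5 (checkout): HEAD=main@C [feat=A main=C]
After op 6 (branch): HEAD=main@C [feat=A fix=C main=C]
After op 7 (merge): HEAD=main@D [feat=A fix=C main=D]
After op 8 (merge): HEAD=main@E [feat=A fix=C main=E]
ancestors(main=E): ['A', 'B', 'C', 'D', 'E']
ancestors(feat=A): ['A']
common: ['A']

Answer: A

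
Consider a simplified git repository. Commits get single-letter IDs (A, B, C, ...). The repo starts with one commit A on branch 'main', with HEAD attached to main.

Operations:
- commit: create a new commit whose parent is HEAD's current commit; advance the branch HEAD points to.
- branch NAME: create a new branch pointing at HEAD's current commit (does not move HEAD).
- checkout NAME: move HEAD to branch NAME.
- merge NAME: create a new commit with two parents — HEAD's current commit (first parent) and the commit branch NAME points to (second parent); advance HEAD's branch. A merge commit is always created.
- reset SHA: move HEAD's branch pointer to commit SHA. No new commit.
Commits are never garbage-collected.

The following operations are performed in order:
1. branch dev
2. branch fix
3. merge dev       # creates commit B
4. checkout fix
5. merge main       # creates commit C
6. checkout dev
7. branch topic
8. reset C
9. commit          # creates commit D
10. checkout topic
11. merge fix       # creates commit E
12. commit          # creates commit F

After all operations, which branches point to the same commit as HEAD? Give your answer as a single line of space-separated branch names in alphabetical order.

After op 1 (branch): HEAD=main@A [dev=A main=A]
After op 2 (branch): HEAD=main@A [dev=A fix=A main=A]
After op 3 (merge): HEAD=main@B [dev=A fix=A main=B]
After op 4 (checkout): HEAD=fix@A [dev=A fix=A main=B]
After op 5 (merge): HEAD=fix@C [dev=A fix=C main=B]
After op 6 (checkout): HEAD=dev@A [dev=A fix=C main=B]
After op 7 (branch): HEAD=dev@A [dev=A fix=C main=B topic=A]
After op 8 (reset): HEAD=dev@C [dev=C fix=C main=B topic=A]
After op 9 (commit): HEAD=dev@D [dev=D fix=C main=B topic=A]
After op 10 (checkout): HEAD=topic@A [dev=D fix=C main=B topic=A]
After op 11 (merge): HEAD=topic@E [dev=D fix=C main=B topic=E]
After op 12 (commit): HEAD=topic@F [dev=D fix=C main=B topic=F]

Answer: topic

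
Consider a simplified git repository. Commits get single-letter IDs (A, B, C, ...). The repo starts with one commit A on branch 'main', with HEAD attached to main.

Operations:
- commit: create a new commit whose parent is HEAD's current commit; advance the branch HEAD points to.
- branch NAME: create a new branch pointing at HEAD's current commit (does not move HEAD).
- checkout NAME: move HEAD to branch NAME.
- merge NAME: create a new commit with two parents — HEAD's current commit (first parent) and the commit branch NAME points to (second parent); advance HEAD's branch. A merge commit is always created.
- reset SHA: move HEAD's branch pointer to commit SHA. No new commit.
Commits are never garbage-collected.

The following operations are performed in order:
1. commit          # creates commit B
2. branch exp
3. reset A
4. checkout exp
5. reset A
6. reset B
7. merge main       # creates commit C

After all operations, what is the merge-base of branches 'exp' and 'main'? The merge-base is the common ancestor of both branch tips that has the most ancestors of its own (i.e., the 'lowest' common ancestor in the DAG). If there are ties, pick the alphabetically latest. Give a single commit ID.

Answer: A

Derivation:
After op 1 (commit): HEAD=main@B [main=B]
After op 2 (branch): HEAD=main@B [exp=B main=B]
After op 3 (reset): HEAD=main@A [exp=B main=A]
After op 4 (checkout): HEAD=exp@B [exp=B main=A]
After op 5 (reset): HEAD=exp@A [exp=A main=A]
After op 6 (reset): HEAD=exp@B [exp=B main=A]
After op 7 (merge): HEAD=exp@C [exp=C main=A]
ancestors(exp=C): ['A', 'B', 'C']
ancestors(main=A): ['A']
common: ['A']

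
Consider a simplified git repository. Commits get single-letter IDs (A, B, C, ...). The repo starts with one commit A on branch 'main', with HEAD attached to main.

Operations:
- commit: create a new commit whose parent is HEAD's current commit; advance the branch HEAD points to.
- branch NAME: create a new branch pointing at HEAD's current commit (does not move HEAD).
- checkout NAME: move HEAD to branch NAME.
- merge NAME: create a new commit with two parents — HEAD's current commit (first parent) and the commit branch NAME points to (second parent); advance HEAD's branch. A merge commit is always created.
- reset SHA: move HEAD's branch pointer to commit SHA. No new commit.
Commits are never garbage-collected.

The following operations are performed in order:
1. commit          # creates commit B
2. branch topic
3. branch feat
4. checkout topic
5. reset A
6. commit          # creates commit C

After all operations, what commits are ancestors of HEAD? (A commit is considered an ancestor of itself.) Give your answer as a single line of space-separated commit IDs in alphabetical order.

Answer: A C

Derivation:
After op 1 (commit): HEAD=main@B [main=B]
After op 2 (branch): HEAD=main@B [main=B topic=B]
After op 3 (branch): HEAD=main@B [feat=B main=B topic=B]
After op 4 (checkout): HEAD=topic@B [feat=B main=B topic=B]
After op 5 (reset): HEAD=topic@A [feat=B main=B topic=A]
After op 6 (commit): HEAD=topic@C [feat=B main=B topic=C]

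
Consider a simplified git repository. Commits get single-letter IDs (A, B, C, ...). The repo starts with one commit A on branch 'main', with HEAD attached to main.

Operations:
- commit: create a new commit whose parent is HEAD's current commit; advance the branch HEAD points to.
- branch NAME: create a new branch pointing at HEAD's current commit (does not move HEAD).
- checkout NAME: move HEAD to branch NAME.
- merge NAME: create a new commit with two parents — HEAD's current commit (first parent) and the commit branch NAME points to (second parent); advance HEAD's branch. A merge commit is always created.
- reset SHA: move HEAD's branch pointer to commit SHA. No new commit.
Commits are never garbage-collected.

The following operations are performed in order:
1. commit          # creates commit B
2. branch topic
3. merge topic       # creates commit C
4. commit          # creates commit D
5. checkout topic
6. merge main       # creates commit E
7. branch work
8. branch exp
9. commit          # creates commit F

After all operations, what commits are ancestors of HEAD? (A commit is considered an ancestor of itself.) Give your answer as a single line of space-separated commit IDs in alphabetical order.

After op 1 (commit): HEAD=main@B [main=B]
After op 2 (branch): HEAD=main@B [main=B topic=B]
After op 3 (merge): HEAD=main@C [main=C topic=B]
After op 4 (commit): HEAD=main@D [main=D topic=B]
After op 5 (checkout): HEAD=topic@B [main=D topic=B]
After op 6 (merge): HEAD=topic@E [main=D topic=E]
After op 7 (branch): HEAD=topic@E [main=D topic=E work=E]
After op 8 (branch): HEAD=topic@E [exp=E main=D topic=E work=E]
After op 9 (commit): HEAD=topic@F [exp=E main=D topic=F work=E]

Answer: A B C D E F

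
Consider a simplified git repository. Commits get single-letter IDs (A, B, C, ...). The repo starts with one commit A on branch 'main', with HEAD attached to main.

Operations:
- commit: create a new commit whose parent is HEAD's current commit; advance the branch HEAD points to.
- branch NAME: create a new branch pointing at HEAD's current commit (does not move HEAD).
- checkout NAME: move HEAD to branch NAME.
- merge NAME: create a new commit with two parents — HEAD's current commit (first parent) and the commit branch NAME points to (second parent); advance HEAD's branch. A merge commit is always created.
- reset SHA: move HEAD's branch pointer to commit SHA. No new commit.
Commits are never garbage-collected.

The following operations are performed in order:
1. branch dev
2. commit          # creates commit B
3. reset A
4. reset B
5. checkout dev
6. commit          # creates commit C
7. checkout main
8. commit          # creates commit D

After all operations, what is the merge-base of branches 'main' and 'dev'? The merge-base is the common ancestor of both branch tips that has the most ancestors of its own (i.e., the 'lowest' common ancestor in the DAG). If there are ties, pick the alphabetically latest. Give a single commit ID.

After op 1 (branch): HEAD=main@A [dev=A main=A]
After op 2 (commit): HEAD=main@B [dev=A main=B]
After op 3 (reset): HEAD=main@A [dev=A main=A]
After op 4 (reset): HEAD=main@B [dev=A main=B]
After op 5 (checkout): HEAD=dev@A [dev=A main=B]
After op 6 (commit): HEAD=dev@C [dev=C main=B]
After op 7 (checkout): HEAD=main@B [dev=C main=B]
After op 8 (commit): HEAD=main@D [dev=C main=D]
ancestors(main=D): ['A', 'B', 'D']
ancestors(dev=C): ['A', 'C']
common: ['A']

Answer: A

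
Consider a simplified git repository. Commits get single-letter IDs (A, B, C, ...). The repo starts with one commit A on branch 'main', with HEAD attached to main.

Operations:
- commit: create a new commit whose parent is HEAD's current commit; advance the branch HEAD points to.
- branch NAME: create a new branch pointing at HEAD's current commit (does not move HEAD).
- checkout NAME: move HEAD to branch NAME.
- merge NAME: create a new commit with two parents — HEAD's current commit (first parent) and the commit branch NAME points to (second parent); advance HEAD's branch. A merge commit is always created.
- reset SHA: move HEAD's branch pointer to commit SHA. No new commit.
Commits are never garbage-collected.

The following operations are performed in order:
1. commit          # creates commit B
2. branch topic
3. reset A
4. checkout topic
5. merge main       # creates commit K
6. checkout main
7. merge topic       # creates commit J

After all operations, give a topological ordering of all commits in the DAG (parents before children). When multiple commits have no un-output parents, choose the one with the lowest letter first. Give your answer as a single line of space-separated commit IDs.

After op 1 (commit): HEAD=main@B [main=B]
After op 2 (branch): HEAD=main@B [main=B topic=B]
After op 3 (reset): HEAD=main@A [main=A topic=B]
After op 4 (checkout): HEAD=topic@B [main=A topic=B]
After op 5 (merge): HEAD=topic@K [main=A topic=K]
After op 6 (checkout): HEAD=main@A [main=A topic=K]
After op 7 (merge): HEAD=main@J [main=J topic=K]
commit A: parents=[]
commit B: parents=['A']
commit J: parents=['A', 'K']
commit K: parents=['B', 'A']

Answer: A B K J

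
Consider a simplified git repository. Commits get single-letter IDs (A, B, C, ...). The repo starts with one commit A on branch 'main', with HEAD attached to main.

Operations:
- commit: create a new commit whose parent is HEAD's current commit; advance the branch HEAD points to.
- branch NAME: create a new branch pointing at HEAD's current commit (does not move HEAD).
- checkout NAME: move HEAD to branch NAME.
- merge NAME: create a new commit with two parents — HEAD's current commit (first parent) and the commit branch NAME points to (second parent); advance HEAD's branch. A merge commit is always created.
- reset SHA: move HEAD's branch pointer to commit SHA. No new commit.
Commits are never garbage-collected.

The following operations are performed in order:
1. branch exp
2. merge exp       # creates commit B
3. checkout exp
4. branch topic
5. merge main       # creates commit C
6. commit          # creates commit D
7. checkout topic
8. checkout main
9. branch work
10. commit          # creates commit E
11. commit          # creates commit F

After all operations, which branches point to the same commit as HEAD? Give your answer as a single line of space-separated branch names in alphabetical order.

Answer: main

Derivation:
After op 1 (branch): HEAD=main@A [exp=A main=A]
After op 2 (merge): HEAD=main@B [exp=A main=B]
After op 3 (checkout): HEAD=exp@A [exp=A main=B]
After op 4 (branch): HEAD=exp@A [exp=A main=B topic=A]
After op 5 (merge): HEAD=exp@C [exp=C main=B topic=A]
After op 6 (commit): HEAD=exp@D [exp=D main=B topic=A]
After op 7 (checkout): HEAD=topic@A [exp=D main=B topic=A]
After op 8 (checkout): HEAD=main@B [exp=D main=B topic=A]
After op 9 (branch): HEAD=main@B [exp=D main=B topic=A work=B]
After op 10 (commit): HEAD=main@E [exp=D main=E topic=A work=B]
After op 11 (commit): HEAD=main@F [exp=D main=F topic=A work=B]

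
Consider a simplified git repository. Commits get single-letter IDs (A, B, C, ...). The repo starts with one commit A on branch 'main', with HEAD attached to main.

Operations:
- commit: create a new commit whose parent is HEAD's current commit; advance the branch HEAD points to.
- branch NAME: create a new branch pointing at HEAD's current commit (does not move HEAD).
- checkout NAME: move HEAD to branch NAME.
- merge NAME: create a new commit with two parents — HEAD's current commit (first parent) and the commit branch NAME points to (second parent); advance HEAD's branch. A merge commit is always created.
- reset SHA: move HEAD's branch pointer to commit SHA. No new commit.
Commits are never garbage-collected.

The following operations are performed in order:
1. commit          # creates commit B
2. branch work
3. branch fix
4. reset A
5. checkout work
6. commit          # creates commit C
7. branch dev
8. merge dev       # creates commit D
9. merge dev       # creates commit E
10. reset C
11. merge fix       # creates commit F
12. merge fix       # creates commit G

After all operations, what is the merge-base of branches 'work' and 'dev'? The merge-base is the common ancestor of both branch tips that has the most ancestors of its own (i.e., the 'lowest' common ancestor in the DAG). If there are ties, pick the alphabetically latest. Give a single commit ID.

Answer: C

Derivation:
After op 1 (commit): HEAD=main@B [main=B]
After op 2 (branch): HEAD=main@B [main=B work=B]
After op 3 (branch): HEAD=main@B [fix=B main=B work=B]
After op 4 (reset): HEAD=main@A [fix=B main=A work=B]
After op 5 (checkout): HEAD=work@B [fix=B main=A work=B]
After op 6 (commit): HEAD=work@C [fix=B main=A work=C]
After op 7 (branch): HEAD=work@C [dev=C fix=B main=A work=C]
After op 8 (merge): HEAD=work@D [dev=C fix=B main=A work=D]
After op 9 (merge): HEAD=work@E [dev=C fix=B main=A work=E]
After op 10 (reset): HEAD=work@C [dev=C fix=B main=A work=C]
After op 11 (merge): HEAD=work@F [dev=C fix=B main=A work=F]
After op 12 (merge): HEAD=work@G [dev=C fix=B main=A work=G]
ancestors(work=G): ['A', 'B', 'C', 'F', 'G']
ancestors(dev=C): ['A', 'B', 'C']
common: ['A', 'B', 'C']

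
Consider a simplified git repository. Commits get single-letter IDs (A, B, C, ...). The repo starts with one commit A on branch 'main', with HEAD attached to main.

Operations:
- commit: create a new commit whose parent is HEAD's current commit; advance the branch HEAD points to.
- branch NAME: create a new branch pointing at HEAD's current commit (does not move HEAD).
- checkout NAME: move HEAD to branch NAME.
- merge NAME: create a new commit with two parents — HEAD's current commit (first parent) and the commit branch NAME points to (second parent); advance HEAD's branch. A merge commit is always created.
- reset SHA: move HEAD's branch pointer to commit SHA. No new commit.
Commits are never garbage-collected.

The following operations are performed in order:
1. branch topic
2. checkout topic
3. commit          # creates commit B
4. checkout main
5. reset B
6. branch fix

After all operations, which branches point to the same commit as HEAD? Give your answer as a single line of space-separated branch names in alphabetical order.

Answer: fix main topic

Derivation:
After op 1 (branch): HEAD=main@A [main=A topic=A]
After op 2 (checkout): HEAD=topic@A [main=A topic=A]
After op 3 (commit): HEAD=topic@B [main=A topic=B]
After op 4 (checkout): HEAD=main@A [main=A topic=B]
After op 5 (reset): HEAD=main@B [main=B topic=B]
After op 6 (branch): HEAD=main@B [fix=B main=B topic=B]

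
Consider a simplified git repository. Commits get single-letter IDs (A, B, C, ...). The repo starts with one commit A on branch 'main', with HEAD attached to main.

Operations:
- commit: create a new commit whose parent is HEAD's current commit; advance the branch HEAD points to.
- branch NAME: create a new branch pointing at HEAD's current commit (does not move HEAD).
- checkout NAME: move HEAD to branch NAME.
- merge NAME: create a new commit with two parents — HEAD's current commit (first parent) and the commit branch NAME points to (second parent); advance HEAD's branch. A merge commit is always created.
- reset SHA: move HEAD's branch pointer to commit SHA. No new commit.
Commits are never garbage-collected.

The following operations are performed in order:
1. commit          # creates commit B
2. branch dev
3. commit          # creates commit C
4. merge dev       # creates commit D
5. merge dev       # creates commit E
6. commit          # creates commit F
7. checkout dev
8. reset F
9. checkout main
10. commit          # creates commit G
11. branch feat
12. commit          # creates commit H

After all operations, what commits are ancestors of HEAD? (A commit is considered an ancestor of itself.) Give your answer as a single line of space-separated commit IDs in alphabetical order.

Answer: A B C D E F G H

Derivation:
After op 1 (commit): HEAD=main@B [main=B]
After op 2 (branch): HEAD=main@B [dev=B main=B]
After op 3 (commit): HEAD=main@C [dev=B main=C]
After op 4 (merge): HEAD=main@D [dev=B main=D]
After op 5 (merge): HEAD=main@E [dev=B main=E]
After op 6 (commit): HEAD=main@F [dev=B main=F]
After op 7 (checkout): HEAD=dev@B [dev=B main=F]
After op 8 (reset): HEAD=dev@F [dev=F main=F]
After op 9 (checkout): HEAD=main@F [dev=F main=F]
After op 10 (commit): HEAD=main@G [dev=F main=G]
After op 11 (branch): HEAD=main@G [dev=F feat=G main=G]
After op 12 (commit): HEAD=main@H [dev=F feat=G main=H]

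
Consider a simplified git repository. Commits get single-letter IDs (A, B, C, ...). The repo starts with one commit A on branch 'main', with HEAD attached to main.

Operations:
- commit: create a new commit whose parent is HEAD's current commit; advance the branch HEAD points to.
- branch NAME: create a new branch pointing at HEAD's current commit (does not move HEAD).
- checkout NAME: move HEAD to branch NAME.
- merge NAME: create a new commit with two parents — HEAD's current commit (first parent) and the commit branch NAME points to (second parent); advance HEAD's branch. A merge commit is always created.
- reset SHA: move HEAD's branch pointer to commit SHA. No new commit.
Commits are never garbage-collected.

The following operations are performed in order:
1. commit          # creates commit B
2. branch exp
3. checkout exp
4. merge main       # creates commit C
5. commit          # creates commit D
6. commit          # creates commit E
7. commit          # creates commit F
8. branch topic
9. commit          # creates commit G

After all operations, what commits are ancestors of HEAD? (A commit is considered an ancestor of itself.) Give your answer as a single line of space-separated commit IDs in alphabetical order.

Answer: A B C D E F G

Derivation:
After op 1 (commit): HEAD=main@B [main=B]
After op 2 (branch): HEAD=main@B [exp=B main=B]
After op 3 (checkout): HEAD=exp@B [exp=B main=B]
After op 4 (merge): HEAD=exp@C [exp=C main=B]
After op 5 (commit): HEAD=exp@D [exp=D main=B]
After op 6 (commit): HEAD=exp@E [exp=E main=B]
After op 7 (commit): HEAD=exp@F [exp=F main=B]
After op 8 (branch): HEAD=exp@F [exp=F main=B topic=F]
After op 9 (commit): HEAD=exp@G [exp=G main=B topic=F]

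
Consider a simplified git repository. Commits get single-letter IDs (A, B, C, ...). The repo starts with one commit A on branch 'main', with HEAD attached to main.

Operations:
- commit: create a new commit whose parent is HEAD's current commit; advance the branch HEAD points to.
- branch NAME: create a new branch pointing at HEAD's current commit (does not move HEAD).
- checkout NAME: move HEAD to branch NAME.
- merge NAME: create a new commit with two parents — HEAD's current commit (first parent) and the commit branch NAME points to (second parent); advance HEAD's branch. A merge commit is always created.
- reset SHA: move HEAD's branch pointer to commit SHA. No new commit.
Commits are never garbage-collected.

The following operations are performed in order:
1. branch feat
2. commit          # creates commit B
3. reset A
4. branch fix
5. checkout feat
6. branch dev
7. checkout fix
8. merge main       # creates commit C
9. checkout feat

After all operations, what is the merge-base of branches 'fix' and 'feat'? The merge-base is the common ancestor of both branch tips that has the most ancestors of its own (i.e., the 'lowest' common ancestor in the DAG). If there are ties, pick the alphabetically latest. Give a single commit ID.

After op 1 (branch): HEAD=main@A [feat=A main=A]
After op 2 (commit): HEAD=main@B [feat=A main=B]
After op 3 (reset): HEAD=main@A [feat=A main=A]
After op 4 (branch): HEAD=main@A [feat=A fix=A main=A]
After op 5 (checkout): HEAD=feat@A [feat=A fix=A main=A]
After op 6 (branch): HEAD=feat@A [dev=A feat=A fix=A main=A]
After op 7 (checkout): HEAD=fix@A [dev=A feat=A fix=A main=A]
After op 8 (merge): HEAD=fix@C [dev=A feat=A fix=C main=A]
After op 9 (checkout): HEAD=feat@A [dev=A feat=A fix=C main=A]
ancestors(fix=C): ['A', 'C']
ancestors(feat=A): ['A']
common: ['A']

Answer: A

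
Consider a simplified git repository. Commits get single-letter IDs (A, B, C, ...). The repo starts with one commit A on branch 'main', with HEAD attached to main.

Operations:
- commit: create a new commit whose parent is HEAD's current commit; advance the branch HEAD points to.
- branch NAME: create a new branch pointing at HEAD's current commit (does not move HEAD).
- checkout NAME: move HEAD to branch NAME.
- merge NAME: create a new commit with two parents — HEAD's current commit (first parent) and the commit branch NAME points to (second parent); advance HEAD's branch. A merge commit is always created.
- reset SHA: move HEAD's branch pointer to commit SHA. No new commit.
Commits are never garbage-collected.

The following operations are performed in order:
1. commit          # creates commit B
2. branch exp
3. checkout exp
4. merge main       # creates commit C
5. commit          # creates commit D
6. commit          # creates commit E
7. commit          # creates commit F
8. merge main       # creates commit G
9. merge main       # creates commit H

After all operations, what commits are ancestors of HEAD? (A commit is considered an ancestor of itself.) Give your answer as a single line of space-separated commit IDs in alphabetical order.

Answer: A B C D E F G H

Derivation:
After op 1 (commit): HEAD=main@B [main=B]
After op 2 (branch): HEAD=main@B [exp=B main=B]
After op 3 (checkout): HEAD=exp@B [exp=B main=B]
After op 4 (merge): HEAD=exp@C [exp=C main=B]
After op 5 (commit): HEAD=exp@D [exp=D main=B]
After op 6 (commit): HEAD=exp@E [exp=E main=B]
After op 7 (commit): HEAD=exp@F [exp=F main=B]
After op 8 (merge): HEAD=exp@G [exp=G main=B]
After op 9 (merge): HEAD=exp@H [exp=H main=B]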